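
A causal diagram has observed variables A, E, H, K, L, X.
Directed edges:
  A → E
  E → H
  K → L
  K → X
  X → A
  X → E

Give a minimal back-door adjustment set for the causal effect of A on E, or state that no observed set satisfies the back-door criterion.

desc(A)\{A}={E,H}; candidates ⊆ {K,L,X}.
size 0: {}; under {} A still reaches {E,H,K,L,X} ∋ E.
{X}: A⊥E given {X} in G with A→· removed — back-door holds.

A→E: minimal back-door set {X}.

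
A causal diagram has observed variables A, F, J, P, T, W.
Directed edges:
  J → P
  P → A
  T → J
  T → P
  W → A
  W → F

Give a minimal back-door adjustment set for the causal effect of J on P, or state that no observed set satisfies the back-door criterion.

J→P: minimal back-door set {T}.

desc(J)\{J}={A,P}; candidates ⊆ {F,T,W}.
size 0: {}; under {} J still reaches {A,P,T} ∋ P.
{T}: J⊥P given {T} in G with J→· removed — back-door holds.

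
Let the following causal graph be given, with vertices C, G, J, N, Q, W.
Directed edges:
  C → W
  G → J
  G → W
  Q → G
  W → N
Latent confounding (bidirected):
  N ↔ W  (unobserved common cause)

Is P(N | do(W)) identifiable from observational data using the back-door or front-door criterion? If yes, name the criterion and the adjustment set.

P(N|do(W)): not identifiable (no BD/FD set).

desc(W)\{W}={N}; candidates ⊆ {C,G,J,Q}.
W↔N: latent back-door arc(s) into W.
size 0: {}; under {} W still reaches {C,G,J,N,Q} ∋ N.
size 1: {C}, {G}, {J} …(+1); under {C} W still reaches {G,J,N,Q} ∋ N.
size 2: {C,G}, {C,J}, {C,Q} …(+3); under {C,G} W still reaches {N} ∋ N.
W↔N cannot be blocked by any observed set — no back-door set.
No mediator lies on a directed W→…→N path.
Neither criterion identifies P(N|do(W)) in this graph.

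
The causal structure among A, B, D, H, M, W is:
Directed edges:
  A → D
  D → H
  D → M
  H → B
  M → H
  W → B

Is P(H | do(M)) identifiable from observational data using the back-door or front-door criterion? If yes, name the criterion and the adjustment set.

P(H|do(M)): backdoor, adjust for {D}.

desc(M)\{M}={B,H}; candidates ⊆ {A,D,W}.
size 0: {}; under {} M still reaches {A,B,D,H} ∋ H.
{D}: M⊥H given {D} in G with M→· removed — back-door holds.
P(H|do(M)) = Σ_{D} P(H|M,D)·P(D).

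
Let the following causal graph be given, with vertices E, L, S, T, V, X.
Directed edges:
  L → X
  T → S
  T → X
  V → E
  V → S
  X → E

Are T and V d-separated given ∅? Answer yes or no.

Bayes-Ball from T | ∅ reaches {E,S,X}.
V ∉ reach(T|∅) ⇒ T ⊥ V | ∅.

Yes — T ⊥ V | ∅.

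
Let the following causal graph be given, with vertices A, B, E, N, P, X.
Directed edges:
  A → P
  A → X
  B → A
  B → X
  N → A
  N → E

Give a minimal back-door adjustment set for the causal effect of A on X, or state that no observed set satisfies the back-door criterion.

A→X: minimal back-door set {B}.

desc(A)\{A}={P,X}; candidates ⊆ {B,E,N}.
size 0: {}; under {} A still reaches {B,E,N,X} ∋ X.
{B}: A⊥X given {B} in G with A→· removed — back-door holds.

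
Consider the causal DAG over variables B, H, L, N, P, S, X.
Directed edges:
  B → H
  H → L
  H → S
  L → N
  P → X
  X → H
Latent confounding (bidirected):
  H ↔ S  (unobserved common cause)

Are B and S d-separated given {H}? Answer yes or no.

No — B and S are d-connected given {H}.

Bayes-Ball from B | {H} reaches {P,S,X}.
S ∈ reach(B|{H}) ⇒ B ⊥̸ S | {H}.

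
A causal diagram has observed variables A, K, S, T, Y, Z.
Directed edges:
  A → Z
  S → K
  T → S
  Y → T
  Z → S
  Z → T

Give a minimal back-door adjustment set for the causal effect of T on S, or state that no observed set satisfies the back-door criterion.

desc(T)\{T}={K,S}; candidates ⊆ {A,Y,Z}.
size 0: {}; under {} T still reaches {A,K,S,Y,Z} ∋ S.
{Z}: T⊥S given {Z} in G with T→· removed — back-door holds.

T→S: minimal back-door set {Z}.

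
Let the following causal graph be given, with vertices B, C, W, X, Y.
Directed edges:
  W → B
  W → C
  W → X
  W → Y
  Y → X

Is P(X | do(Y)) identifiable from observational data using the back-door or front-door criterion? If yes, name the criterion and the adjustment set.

P(X|do(Y)): backdoor, adjust for {W}.

desc(Y)\{Y}={X}; candidates ⊆ {B,C,W}.
size 0: {}; under {} Y still reaches {B,C,W,X} ∋ X.
{W}: Y⊥X given {W} in G with Y→· removed — back-door holds.
P(X|do(Y)) = Σ_{W} P(X|Y,W)·P(W).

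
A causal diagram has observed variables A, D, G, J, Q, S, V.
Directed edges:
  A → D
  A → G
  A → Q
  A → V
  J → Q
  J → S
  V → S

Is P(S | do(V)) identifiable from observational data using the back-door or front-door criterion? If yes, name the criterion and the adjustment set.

desc(V)\{V}={S}; candidates ⊆ {A,D,G,J,Q}.
∅: V⊥S given ∅ in G with V→· removed — back-door holds.
P(S|do(V)) = P(S|V) — no adjustment needed.

P(S|do(V)): backdoor, adjust for ∅.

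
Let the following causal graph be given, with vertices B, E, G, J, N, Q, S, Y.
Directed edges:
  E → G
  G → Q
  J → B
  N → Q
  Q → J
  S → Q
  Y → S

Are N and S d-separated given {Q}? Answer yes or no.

Bayes-Ball from N | {Q} reaches {E,G,S,Y}.
S ∈ reach(N|{Q}) ⇒ N ⊥̸ S | {Q}.

No — N and S are d-connected given {Q}.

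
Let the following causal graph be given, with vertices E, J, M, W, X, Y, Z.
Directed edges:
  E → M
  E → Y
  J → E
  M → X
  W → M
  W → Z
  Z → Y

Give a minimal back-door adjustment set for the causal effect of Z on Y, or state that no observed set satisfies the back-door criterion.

desc(Z)\{Z}={Y}; candidates ⊆ {E,J,M,W,X}.
∅: Z⊥Y given ∅ in G with Z→· removed — back-door holds.

Z→Y: minimal back-door set ∅.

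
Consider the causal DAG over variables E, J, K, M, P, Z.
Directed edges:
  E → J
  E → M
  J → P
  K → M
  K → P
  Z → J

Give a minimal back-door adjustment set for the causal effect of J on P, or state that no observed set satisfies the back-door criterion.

J→P: minimal back-door set ∅.

desc(J)\{J}={P}; candidates ⊆ {E,K,M,Z}.
∅: J⊥P given ∅ in G with J→· removed — back-door holds.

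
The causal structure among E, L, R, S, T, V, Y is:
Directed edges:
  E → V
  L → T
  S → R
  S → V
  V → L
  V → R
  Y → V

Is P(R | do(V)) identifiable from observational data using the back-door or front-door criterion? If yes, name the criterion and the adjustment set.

desc(V)\{V}={L,R,T}; candidates ⊆ {E,S,Y}.
size 0: {}; under {} V still reaches {E,R,S,Y} ∋ R.
{S}: V⊥R given {S} in G with V→· removed — back-door holds.
P(R|do(V)) = Σ_{S} P(R|V,S)·P(S).

P(R|do(V)): backdoor, adjust for {S}.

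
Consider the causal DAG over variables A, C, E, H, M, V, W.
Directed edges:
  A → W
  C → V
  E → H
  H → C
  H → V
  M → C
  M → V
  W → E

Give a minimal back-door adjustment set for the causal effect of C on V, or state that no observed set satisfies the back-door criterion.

C→V: minimal back-door set {H, M}.

desc(C)\{C}={V}; candidates ⊆ {A,E,H,M,W}.
size 0: {}; under {} C still reaches {A,E,H,M,V,W} ∋ V.
size 1: {A}, {E}, {H} …(+2); under {A} C still reaches {E,H,M,V,W} ∋ V.
{H,M}: C⊥V given {H,M} in G with C→· removed — back-door holds.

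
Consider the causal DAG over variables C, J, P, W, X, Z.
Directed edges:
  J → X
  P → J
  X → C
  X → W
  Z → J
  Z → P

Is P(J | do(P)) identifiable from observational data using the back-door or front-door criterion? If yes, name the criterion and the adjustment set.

P(J|do(P)): backdoor, adjust for {Z}.

desc(P)\{P}={C,J,W,X}; candidates ⊆ {Z}.
size 0: {}; under {} P still reaches {C,J,W,X,Z} ∋ J.
{Z}: P⊥J given {Z} in G with P→· removed — back-door holds.
P(J|do(P)) = Σ_{Z} P(J|P,Z)·P(Z).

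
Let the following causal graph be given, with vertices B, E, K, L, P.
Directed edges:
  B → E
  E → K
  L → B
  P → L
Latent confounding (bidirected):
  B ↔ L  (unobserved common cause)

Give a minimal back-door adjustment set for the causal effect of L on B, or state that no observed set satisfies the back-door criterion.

L→B: no observed back-door set.

desc(L)\{L}={B,E,K}; candidates ⊆ {P}.
L↔B: latent back-door arc(s) into L.
size 0: {}; under {} L still reaches {B,E,K,P} ∋ B.
size 1: {P}; under {P} L still reaches {B,E,K} ∋ B.
L↔B cannot be blocked by any observed set — no back-door set.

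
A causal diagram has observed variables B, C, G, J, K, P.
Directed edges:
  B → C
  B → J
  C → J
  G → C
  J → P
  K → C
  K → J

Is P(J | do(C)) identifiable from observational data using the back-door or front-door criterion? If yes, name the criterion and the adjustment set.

P(J|do(C)): backdoor, adjust for {B, K}.

desc(C)\{C}={J,P}; candidates ⊆ {B,G,K}.
size 0: {}; under {} C still reaches {B,G,J,K,P} ∋ J.
size 1: {B}, {G}, {K}; under {B} C still reaches {G,J,K,P} ∋ J.
{B,K}: C⊥J given {B,K} in G with C→· removed — back-door holds.
P(J|do(C)) = Σ_{B,K} P(J|C,B,K)·P(B,K).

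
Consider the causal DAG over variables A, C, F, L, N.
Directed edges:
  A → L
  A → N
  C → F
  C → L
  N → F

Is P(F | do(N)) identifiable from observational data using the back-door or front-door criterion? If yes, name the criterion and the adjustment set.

P(F|do(N)): backdoor, adjust for ∅.

desc(N)\{N}={F}; candidates ⊆ {A,C,L}.
∅: N⊥F given ∅ in G with N→· removed — back-door holds.
P(F|do(N)) = P(F|N) — no adjustment needed.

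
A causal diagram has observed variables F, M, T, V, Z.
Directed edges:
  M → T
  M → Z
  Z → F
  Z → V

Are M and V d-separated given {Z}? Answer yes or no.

Yes — M ⊥ V | {Z}.

Bayes-Ball from M | {Z} reaches {T}.
V ∉ reach(M|{Z}) ⇒ M ⊥ V | {Z}.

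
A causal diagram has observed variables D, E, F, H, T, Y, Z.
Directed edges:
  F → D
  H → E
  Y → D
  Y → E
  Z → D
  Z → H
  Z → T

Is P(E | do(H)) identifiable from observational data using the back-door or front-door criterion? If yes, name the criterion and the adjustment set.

desc(H)\{H}={E}; candidates ⊆ {D,F,T,Y,Z}.
∅: H⊥E given ∅ in G with H→· removed — back-door holds.
P(E|do(H)) = P(E|H) — no adjustment needed.

P(E|do(H)): backdoor, adjust for ∅.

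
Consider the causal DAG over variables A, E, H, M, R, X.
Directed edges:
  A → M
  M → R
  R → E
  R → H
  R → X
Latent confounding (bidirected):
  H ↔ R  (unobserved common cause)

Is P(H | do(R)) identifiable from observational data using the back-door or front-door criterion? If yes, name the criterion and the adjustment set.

P(H|do(R)): not identifiable (no BD/FD set).

desc(R)\{R}={E,H,X}; candidates ⊆ {A,M}.
R↔H: latent back-door arc(s) into R.
size 0: {}; under {} R still reaches {A,H,M} ∋ H.
size 1: {A}, {M}; under {A} R still reaches {H,M} ∋ H.
size 2: {A,M}; under {A,M} R still reaches {H} ∋ H.
R↔H cannot be blocked by any observed set — no back-door set.
No mediator lies on a directed R→…→H path.
Neither criterion identifies P(H|do(R)) in this graph.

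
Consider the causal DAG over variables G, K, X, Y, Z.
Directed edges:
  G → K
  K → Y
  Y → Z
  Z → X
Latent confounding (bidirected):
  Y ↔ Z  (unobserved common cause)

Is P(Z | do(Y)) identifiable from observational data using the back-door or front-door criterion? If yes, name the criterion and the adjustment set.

P(Z|do(Y)): not identifiable (no BD/FD set).

desc(Y)\{Y}={X,Z}; candidates ⊆ {G,K}.
Y↔Z: latent back-door arc(s) into Y.
size 0: {}; under {} Y still reaches {G,K,X,Z} ∋ Z.
size 1: {G}, {K}; under {G} Y still reaches {K,X,Z} ∋ Z.
size 2: {G,K}; under {G,K} Y still reaches {X,Z} ∋ Z.
Y↔Z cannot be blocked by any observed set — no back-door set.
No mediator lies on a directed Y→…→Z path.
Neither criterion identifies P(Z|do(Y)) in this graph.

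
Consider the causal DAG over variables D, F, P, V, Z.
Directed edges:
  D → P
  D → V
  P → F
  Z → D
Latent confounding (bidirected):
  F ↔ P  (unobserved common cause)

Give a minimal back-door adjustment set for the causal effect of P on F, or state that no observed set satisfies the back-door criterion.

P→F: no observed back-door set.

desc(P)\{P}={F}; candidates ⊆ {D,V,Z}.
P↔F: latent back-door arc(s) into P.
size 0: {}; under {} P still reaches {D,F,V,Z} ∋ F.
size 1: {D}, {V}, {Z}; under {D} P still reaches {F} ∋ F.
size 2: {D,V}, {D,Z}, {V,Z}; under {D,V} P still reaches {F} ∋ F.
P↔F cannot be blocked by any observed set — no back-door set.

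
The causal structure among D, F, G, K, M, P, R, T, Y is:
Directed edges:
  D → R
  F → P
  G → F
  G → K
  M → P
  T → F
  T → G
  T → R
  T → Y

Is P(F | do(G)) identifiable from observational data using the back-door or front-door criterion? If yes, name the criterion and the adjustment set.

P(F|do(G)): backdoor, adjust for {T}.

desc(G)\{G}={F,K,P}; candidates ⊆ {D,M,R,T,Y}.
size 0: {}; under {} G still reaches {F,P,R,T,Y} ∋ F.
{T}: G⊥F given {T} in G with G→· removed — back-door holds.
P(F|do(G)) = Σ_{T} P(F|G,T)·P(T).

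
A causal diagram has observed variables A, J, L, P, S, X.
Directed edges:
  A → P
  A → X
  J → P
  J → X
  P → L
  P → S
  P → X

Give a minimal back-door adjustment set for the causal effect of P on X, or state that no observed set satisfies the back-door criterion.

P→X: minimal back-door set {A, J}.

desc(P)\{P}={L,S,X}; candidates ⊆ {A,J}.
size 0: {}; under {} P still reaches {A,J,X} ∋ X.
size 1: {A}, {J}; under {A} P still reaches {J,X} ∋ X.
{A,J}: P⊥X given {A,J} in G with P→· removed — back-door holds.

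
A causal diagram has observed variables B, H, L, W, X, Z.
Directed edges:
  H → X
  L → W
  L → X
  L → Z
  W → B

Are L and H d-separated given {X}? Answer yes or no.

No — L and H are d-connected given {X}.

Bayes-Ball from L | {X} reaches {B,H,W,Z}.
H ∈ reach(L|{X}) ⇒ L ⊥̸ H | {X}.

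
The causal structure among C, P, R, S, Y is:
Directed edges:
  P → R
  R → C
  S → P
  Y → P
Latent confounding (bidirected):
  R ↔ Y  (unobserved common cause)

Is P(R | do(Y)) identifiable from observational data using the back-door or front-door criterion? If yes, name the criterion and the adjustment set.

P(R|do(Y)): frontdoor, adjust for {P}.

desc(Y)\{Y}={C,P,R}; candidates ⊆ {S}.
Y↔R: latent back-door arc(s) into Y.
size 0: {}; under {} Y still reaches {C,R} ∋ R.
size 1: {S}; under {S} Y still reaches {C,R} ∋ R.
Y↔R cannot be blocked by any observed set — no back-door set.
{P}: (i) intercepts every directed Y→R path; (ii) no back-door Y→{P}; (iii) {Y} blocks every back-door {P}→R. Front-door holds.
P(R|do(Y)) = Σ_{P} P(P|Y) Σ_{Y'} P(R|P,Y')P(Y').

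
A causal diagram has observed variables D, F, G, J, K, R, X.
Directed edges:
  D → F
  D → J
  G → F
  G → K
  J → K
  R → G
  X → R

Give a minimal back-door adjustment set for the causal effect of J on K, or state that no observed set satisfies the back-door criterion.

desc(J)\{J}={K}; candidates ⊆ {D,F,G,R,X}.
∅: J⊥K given ∅ in G with J→· removed — back-door holds.

J→K: minimal back-door set ∅.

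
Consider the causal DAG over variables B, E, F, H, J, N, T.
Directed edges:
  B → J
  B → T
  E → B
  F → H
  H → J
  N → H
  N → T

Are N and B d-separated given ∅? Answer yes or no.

Bayes-Ball from N | ∅ reaches {H,J,T}.
B ∉ reach(N|∅) ⇒ N ⊥ B | ∅.

Yes — N ⊥ B | ∅.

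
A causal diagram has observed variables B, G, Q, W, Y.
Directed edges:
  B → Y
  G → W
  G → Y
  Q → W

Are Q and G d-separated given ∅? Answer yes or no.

Yes — Q ⊥ G | ∅.

Bayes-Ball from Q | ∅ reaches {W}.
G ∉ reach(Q|∅) ⇒ Q ⊥ G | ∅.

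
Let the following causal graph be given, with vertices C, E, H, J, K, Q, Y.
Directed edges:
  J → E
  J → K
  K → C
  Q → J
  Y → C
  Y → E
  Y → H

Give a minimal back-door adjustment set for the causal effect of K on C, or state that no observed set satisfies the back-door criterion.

desc(K)\{K}={C}; candidates ⊆ {E,H,J,Q,Y}.
∅: K⊥C given ∅ in G with K→· removed — back-door holds.

K→C: minimal back-door set ∅.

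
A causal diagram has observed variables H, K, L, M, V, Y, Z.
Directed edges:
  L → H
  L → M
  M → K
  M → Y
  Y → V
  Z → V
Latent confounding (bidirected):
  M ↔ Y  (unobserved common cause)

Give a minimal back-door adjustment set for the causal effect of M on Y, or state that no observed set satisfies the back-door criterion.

M→Y: no observed back-door set.

desc(M)\{M}={K,V,Y}; candidates ⊆ {H,L,Z}.
M↔Y: latent back-door arc(s) into M.
size 0: {}; under {} M still reaches {H,L,V,Y} ∋ Y.
size 1: {H}, {L}, {Z}; under {H} M still reaches {L,V,Y} ∋ Y.
size 2: {H,L}, {H,Z}, {L,Z}; under {H,L} M still reaches {V,Y} ∋ Y.
M↔Y cannot be blocked by any observed set — no back-door set.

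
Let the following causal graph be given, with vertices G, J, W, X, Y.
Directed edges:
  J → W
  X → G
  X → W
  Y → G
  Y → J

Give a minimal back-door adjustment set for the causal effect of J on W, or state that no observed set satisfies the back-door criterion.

desc(J)\{J}={W}; candidates ⊆ {G,X,Y}.
∅: J⊥W given ∅ in G with J→· removed — back-door holds.

J→W: minimal back-door set ∅.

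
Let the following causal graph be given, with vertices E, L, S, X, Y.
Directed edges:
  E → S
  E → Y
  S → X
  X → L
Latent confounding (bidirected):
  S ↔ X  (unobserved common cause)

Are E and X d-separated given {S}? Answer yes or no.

No — E and X are d-connected given {S}.

Bayes-Ball from E | {S} reaches {L,X,Y}.
X ∈ reach(E|{S}) ⇒ E ⊥̸ X | {S}.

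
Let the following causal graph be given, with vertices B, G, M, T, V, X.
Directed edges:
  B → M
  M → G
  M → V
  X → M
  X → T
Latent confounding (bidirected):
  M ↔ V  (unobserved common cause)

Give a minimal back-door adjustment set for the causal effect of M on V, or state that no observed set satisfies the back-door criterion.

M→V: no observed back-door set.

desc(M)\{M}={G,V}; candidates ⊆ {B,T,X}.
M↔V: latent back-door arc(s) into M.
size 0: {}; under {} M still reaches {B,T,V,X} ∋ V.
size 1: {B}, {T}, {X}; under {B} M still reaches {T,V,X} ∋ V.
size 2: {B,T}, {B,X}, {T,X}; under {B,T} M still reaches {V,X} ∋ V.
M↔V cannot be blocked by any observed set — no back-door set.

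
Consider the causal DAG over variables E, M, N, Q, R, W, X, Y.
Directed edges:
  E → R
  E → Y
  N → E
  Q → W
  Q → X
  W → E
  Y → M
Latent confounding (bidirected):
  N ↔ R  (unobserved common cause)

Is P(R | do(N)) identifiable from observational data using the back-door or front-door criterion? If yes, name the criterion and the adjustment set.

P(R|do(N)): frontdoor, adjust for {E}.

desc(N)\{N}={E,M,R,Y}; candidates ⊆ {Q,W,X}.
N↔R: latent back-door arc(s) into N.
size 0: {}; under {} N still reaches {R} ∋ R.
size 1: {Q}, {W}, {X}; under {Q} N still reaches {R} ∋ R.
size 2: {Q,W}, {Q,X}, {W,X}; under {Q,W} N still reaches {R} ∋ R.
N↔R cannot be blocked by any observed set — no back-door set.
{E}: (i) intercepts every directed N→R path; (ii) no back-door N→{E}; (iii) {N} blocks every back-door {E}→R. Front-door holds.
P(R|do(N)) = Σ_{E} P(E|N) Σ_{N'} P(R|E,N')P(N').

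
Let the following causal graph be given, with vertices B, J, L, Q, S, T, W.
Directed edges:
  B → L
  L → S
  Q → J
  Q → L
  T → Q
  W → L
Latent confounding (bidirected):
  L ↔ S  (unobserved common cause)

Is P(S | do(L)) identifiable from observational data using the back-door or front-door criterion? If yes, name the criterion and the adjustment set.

desc(L)\{L}={S}; candidates ⊆ {B,J,Q,T,W}.
L↔S: latent back-door arc(s) into L.
size 0: {}; under {} L still reaches {B,J,Q,S,T,W} ∋ S.
size 1: {B}, {J}, {Q} …(+2); under {B} L still reaches {J,Q,S,T,W} ∋ S.
size 2: {B,J}, {B,Q}, {B,T} …(+7); under {B,J} L still reaches {Q,S,T,W} ∋ S.
L↔S cannot be blocked by any observed set — no back-door set.
No mediator lies on a directed L→…→S path.
Neither criterion identifies P(S|do(L)) in this graph.

P(S|do(L)): not identifiable (no BD/FD set).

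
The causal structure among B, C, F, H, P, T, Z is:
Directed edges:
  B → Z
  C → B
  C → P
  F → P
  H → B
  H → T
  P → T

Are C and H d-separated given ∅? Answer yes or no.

Bayes-Ball from C | ∅ reaches {B,P,T,Z}.
H ∉ reach(C|∅) ⇒ C ⊥ H | ∅.

Yes — C ⊥ H | ∅.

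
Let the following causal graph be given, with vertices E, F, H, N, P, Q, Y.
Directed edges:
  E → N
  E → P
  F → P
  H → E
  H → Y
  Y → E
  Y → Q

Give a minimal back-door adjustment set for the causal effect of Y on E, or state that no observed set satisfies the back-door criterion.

Y→E: minimal back-door set {H}.

desc(Y)\{Y}={E,N,P,Q}; candidates ⊆ {F,H}.
size 0: {}; under {} Y still reaches {E,H,N,P} ∋ E.
{H}: Y⊥E given {H} in G with Y→· removed — back-door holds.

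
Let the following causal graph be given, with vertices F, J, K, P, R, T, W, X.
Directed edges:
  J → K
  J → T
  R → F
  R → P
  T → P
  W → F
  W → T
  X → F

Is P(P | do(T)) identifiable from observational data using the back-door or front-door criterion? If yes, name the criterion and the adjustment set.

P(P|do(T)): backdoor, adjust for ∅.

desc(T)\{T}={P}; candidates ⊆ {F,J,K,R,W,X}.
∅: T⊥P given ∅ in G with T→· removed — back-door holds.
P(P|do(T)) = P(P|T) — no adjustment needed.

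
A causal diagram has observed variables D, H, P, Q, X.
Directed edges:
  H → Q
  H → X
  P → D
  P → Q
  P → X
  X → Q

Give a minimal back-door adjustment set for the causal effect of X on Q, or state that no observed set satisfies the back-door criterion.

desc(X)\{X}={Q}; candidates ⊆ {D,H,P}.
size 0: {}; under {} X still reaches {D,H,P,Q} ∋ Q.
size 1: {D}, {H}, {P}; under {D} X still reaches {H,P,Q} ∋ Q.
{H,P}: X⊥Q given {H,P} in G with X→· removed — back-door holds.

X→Q: minimal back-door set {H, P}.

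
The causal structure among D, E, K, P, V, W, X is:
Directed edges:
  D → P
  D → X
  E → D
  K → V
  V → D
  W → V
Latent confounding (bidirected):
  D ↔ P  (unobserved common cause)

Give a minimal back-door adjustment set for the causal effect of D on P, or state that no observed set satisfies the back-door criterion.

desc(D)\{D}={P,X}; candidates ⊆ {E,K,V,W}.
D↔P: latent back-door arc(s) into D.
size 0: {}; under {} D still reaches {E,K,P,V,W} ∋ P.
size 1: {E}, {K}, {V} …(+1); under {E} D still reaches {K,P,V,W} ∋ P.
size 2: {E,K}, {E,V}, {E,W} …(+3); under {E,K} D still reaches {P,V,W} ∋ P.
D↔P cannot be blocked by any observed set — no back-door set.

D→P: no observed back-door set.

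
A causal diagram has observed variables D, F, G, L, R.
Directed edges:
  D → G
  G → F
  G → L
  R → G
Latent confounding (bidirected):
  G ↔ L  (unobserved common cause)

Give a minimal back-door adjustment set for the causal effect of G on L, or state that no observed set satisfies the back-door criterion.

G→L: no observed back-door set.

desc(G)\{G}={F,L}; candidates ⊆ {D,R}.
G↔L: latent back-door arc(s) into G.
size 0: {}; under {} G still reaches {D,L,R} ∋ L.
size 1: {D}, {R}; under {D} G still reaches {L,R} ∋ L.
size 2: {D,R}; under {D,R} G still reaches {L} ∋ L.
G↔L cannot be blocked by any observed set — no back-door set.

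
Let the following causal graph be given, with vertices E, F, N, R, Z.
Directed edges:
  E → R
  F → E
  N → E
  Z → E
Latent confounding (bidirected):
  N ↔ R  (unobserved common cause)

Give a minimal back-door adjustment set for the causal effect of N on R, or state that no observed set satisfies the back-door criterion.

N→R: no observed back-door set.

desc(N)\{N}={E,R}; candidates ⊆ {F,Z}.
N↔R: latent back-door arc(s) into N.
size 0: {}; under {} N still reaches {R} ∋ R.
size 1: {F}, {Z}; under {F} N still reaches {R} ∋ R.
size 2: {F,Z}; under {F,Z} N still reaches {R} ∋ R.
N↔R cannot be blocked by any observed set — no back-door set.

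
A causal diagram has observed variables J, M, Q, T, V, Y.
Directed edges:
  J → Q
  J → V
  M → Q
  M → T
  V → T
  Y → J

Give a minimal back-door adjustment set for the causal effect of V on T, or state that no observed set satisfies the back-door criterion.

V→T: minimal back-door set ∅.

desc(V)\{V}={T}; candidates ⊆ {J,M,Q,Y}.
∅: V⊥T given ∅ in G with V→· removed — back-door holds.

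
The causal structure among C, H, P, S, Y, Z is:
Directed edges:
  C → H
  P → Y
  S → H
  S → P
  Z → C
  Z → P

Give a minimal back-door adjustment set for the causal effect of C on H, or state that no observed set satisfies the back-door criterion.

desc(C)\{C}={H}; candidates ⊆ {P,S,Y,Z}.
∅: C⊥H given ∅ in G with C→· removed — back-door holds.

C→H: minimal back-door set ∅.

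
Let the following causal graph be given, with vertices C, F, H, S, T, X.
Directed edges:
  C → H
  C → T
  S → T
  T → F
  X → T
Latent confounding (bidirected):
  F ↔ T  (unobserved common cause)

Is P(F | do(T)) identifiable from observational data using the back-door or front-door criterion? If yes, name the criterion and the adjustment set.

desc(T)\{T}={F}; candidates ⊆ {C,H,S,X}.
T↔F: latent back-door arc(s) into T.
size 0: {}; under {} T still reaches {C,F,H,S,X} ∋ F.
size 1: {C}, {H}, {S} …(+1); under {C} T still reaches {F,S,X} ∋ F.
size 2: {C,H}, {C,S}, {C,X} …(+3); under {C,H} T still reaches {F,S,X} ∋ F.
T↔F cannot be blocked by any observed set — no back-door set.
No mediator lies on a directed T→…→F path.
Neither criterion identifies P(F|do(T)) in this graph.

P(F|do(T)): not identifiable (no BD/FD set).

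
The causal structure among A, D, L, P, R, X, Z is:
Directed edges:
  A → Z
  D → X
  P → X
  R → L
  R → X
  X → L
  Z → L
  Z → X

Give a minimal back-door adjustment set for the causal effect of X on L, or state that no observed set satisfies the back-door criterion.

desc(X)\{X}={L}; candidates ⊆ {A,D,P,R,Z}.
size 0: {}; under {} X still reaches {A,D,L,P,R,Z} ∋ L.
size 1: {A}, {D}, {P} …(+2); under {A} X still reaches {D,L,P,R,Z} ∋ L.
{R,Z}: X⊥L given {R,Z} in G with X→· removed — back-door holds.

X→L: minimal back-door set {R, Z}.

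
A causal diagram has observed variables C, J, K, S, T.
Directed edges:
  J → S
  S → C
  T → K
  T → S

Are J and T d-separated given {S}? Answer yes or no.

No — J and T are d-connected given {S}.

Bayes-Ball from J | {S} reaches {K,T}.
T ∈ reach(J|{S}) ⇒ J ⊥̸ T | {S}.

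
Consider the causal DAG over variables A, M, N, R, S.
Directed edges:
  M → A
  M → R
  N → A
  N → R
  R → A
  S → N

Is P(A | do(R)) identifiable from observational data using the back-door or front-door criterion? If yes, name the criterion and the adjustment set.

desc(R)\{R}={A}; candidates ⊆ {M,N,S}.
size 0: {}; under {} R still reaches {A,M,N,S} ∋ A.
size 1: {M}, {N}, {S}; under {M} R still reaches {A,N,S} ∋ A.
{M,N}: R⊥A given {M,N} in G with R→· removed — back-door holds.
P(A|do(R)) = Σ_{M,N} P(A|R,M,N)·P(M,N).

P(A|do(R)): backdoor, adjust for {M, N}.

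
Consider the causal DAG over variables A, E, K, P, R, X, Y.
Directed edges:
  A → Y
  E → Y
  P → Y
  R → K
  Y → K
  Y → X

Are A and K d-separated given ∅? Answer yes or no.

No — A and K are d-connected given ∅.

Bayes-Ball from A | ∅ reaches {K,X,Y}.
K ∈ reach(A|∅) ⇒ A ⊥̸ K | ∅.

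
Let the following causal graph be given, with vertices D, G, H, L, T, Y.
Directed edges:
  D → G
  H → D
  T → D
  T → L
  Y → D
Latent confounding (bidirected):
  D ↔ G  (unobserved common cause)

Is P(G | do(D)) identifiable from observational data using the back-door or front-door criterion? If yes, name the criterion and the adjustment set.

desc(D)\{D}={G}; candidates ⊆ {H,L,T,Y}.
D↔G: latent back-door arc(s) into D.
size 0: {}; under {} D still reaches {G,H,L,T,Y} ∋ G.
size 1: {H}, {L}, {T} …(+1); under {H} D still reaches {G,L,T,Y} ∋ G.
size 2: {H,L}, {H,T}, {H,Y} …(+3); under {H,L} D still reaches {G,T,Y} ∋ G.
D↔G cannot be blocked by any observed set — no back-door set.
No mediator lies on a directed D→…→G path.
Neither criterion identifies P(G|do(D)) in this graph.

P(G|do(D)): not identifiable (no BD/FD set).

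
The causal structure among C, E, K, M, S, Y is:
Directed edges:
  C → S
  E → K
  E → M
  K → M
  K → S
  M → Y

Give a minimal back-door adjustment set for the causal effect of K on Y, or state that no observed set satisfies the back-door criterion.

desc(K)\{K}={M,S,Y}; candidates ⊆ {C,E}.
size 0: {}; under {} K still reaches {E,M,Y} ∋ Y.
{E}: K⊥Y given {E} in G with K→· removed — back-door holds.

K→Y: minimal back-door set {E}.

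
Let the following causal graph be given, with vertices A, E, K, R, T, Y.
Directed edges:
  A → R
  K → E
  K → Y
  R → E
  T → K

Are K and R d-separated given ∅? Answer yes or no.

Bayes-Ball from K | ∅ reaches {E,T,Y}.
R ∉ reach(K|∅) ⇒ K ⊥ R | ∅.

Yes — K ⊥ R | ∅.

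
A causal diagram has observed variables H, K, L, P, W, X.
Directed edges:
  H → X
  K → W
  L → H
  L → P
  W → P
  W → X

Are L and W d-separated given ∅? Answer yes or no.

Yes — L ⊥ W | ∅.

Bayes-Ball from L | ∅ reaches {H,P,X}.
W ∉ reach(L|∅) ⇒ L ⊥ W | ∅.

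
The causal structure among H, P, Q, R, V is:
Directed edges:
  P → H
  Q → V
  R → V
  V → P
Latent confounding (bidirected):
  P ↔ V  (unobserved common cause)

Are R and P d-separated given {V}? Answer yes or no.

No — R and P are d-connected given {V}.

Bayes-Ball from R | {V} reaches {H,P,Q}.
P ∈ reach(R|{V}) ⇒ R ⊥̸ P | {V}.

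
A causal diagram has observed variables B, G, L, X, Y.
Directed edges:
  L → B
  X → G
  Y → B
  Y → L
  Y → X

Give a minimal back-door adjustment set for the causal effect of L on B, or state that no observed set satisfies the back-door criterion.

desc(L)\{L}={B}; candidates ⊆ {G,X,Y}.
size 0: {}; under {} L still reaches {B,G,X,Y} ∋ B.
{Y}: L⊥B given {Y} in G with L→· removed — back-door holds.

L→B: minimal back-door set {Y}.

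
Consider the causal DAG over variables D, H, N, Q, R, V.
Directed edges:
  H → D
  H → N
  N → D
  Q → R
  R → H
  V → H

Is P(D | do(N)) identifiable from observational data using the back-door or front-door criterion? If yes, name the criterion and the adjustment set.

P(D|do(N)): backdoor, adjust for {H}.

desc(N)\{N}={D}; candidates ⊆ {H,Q,R,V}.
size 0: {}; under {} N still reaches {D,H,Q,R,V} ∋ D.
{H}: N⊥D given {H} in G with N→· removed — back-door holds.
P(D|do(N)) = Σ_{H} P(D|N,H)·P(H).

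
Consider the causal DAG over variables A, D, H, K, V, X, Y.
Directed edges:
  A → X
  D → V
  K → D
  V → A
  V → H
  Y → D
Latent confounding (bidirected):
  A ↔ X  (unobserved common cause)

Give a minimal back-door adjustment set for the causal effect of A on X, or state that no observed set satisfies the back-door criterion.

desc(A)\{A}={X}; candidates ⊆ {D,H,K,V,Y}.
A↔X: latent back-door arc(s) into A.
size 0: {}; under {} A still reaches {D,H,K,V,X,Y} ∋ X.
size 1: {D}, {H}, {K} …(+2); under {D} A still reaches {H,V,X} ∋ X.
size 2: {D,H}, {D,K}, {D,V} …(+7); under {D,H} A still reaches {V,X} ∋ X.
A↔X cannot be blocked by any observed set — no back-door set.

A→X: no observed back-door set.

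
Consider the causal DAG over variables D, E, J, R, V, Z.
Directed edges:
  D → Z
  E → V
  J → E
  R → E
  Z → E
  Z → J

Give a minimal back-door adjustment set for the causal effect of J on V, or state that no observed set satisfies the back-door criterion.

desc(J)\{J}={E,V}; candidates ⊆ {D,R,Z}.
size 0: {}; under {} J still reaches {D,E,V,Z} ∋ V.
{Z}: J⊥V given {Z} in G with J→· removed — back-door holds.

J→V: minimal back-door set {Z}.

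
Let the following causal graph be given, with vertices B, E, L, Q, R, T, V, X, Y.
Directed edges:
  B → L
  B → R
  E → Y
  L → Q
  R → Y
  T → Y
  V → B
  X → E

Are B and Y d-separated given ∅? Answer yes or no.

No — B and Y are d-connected given ∅.

Bayes-Ball from B | ∅ reaches {L,Q,R,V,Y}.
Y ∈ reach(B|∅) ⇒ B ⊥̸ Y | ∅.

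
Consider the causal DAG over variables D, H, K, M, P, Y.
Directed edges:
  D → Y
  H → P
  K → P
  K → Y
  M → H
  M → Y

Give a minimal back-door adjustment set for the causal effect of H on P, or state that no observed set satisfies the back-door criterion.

desc(H)\{H}={P}; candidates ⊆ {D,K,M,Y}.
∅: H⊥P given ∅ in G with H→· removed — back-door holds.

H→P: minimal back-door set ∅.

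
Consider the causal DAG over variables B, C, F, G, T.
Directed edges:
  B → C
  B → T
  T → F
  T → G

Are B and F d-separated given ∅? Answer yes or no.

Bayes-Ball from B | ∅ reaches {C,F,G,T}.
F ∈ reach(B|∅) ⇒ B ⊥̸ F | ∅.

No — B and F are d-connected given ∅.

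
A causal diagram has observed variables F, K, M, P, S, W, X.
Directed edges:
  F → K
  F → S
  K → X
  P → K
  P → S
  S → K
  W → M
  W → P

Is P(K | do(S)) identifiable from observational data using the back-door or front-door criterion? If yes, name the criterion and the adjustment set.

P(K|do(S)): backdoor, adjust for {F, P}.

desc(S)\{S}={K,X}; candidates ⊆ {F,M,P,W}.
size 0: {}; under {} S still reaches {F,K,M,P,W,X} ∋ K.
size 1: {F}, {M}, {P} …(+1); under {F} S still reaches {K,M,P,W,X} ∋ K.
{F,P}: S⊥K given {F,P} in G with S→· removed — back-door holds.
P(K|do(S)) = Σ_{F,P} P(K|S,F,P)·P(F,P).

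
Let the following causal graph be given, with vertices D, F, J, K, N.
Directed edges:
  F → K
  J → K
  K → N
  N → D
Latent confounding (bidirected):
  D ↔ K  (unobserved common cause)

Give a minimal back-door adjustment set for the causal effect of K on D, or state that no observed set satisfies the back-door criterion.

K→D: no observed back-door set.

desc(K)\{K}={D,N}; candidates ⊆ {F,J}.
K↔D: latent back-door arc(s) into K.
size 0: {}; under {} K still reaches {D,F,J} ∋ D.
size 1: {F}, {J}; under {F} K still reaches {D,J} ∋ D.
size 2: {F,J}; under {F,J} K still reaches {D} ∋ D.
K↔D cannot be blocked by any observed set — no back-door set.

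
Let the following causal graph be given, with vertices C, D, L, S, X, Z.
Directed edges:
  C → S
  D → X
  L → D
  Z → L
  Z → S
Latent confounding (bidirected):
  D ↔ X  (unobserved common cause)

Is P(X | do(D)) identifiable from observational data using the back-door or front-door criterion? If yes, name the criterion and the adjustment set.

desc(D)\{D}={X}; candidates ⊆ {C,L,S,Z}.
D↔X: latent back-door arc(s) into D.
size 0: {}; under {} D still reaches {L,S,X,Z} ∋ X.
size 1: {C}, {L}, {S} …(+1); under {C} D still reaches {L,S,X,Z} ∋ X.
size 2: {C,L}, {C,S}, {C,Z} …(+3); under {C,L} D still reaches {X} ∋ X.
D↔X cannot be blocked by any observed set — no back-door set.
No mediator lies on a directed D→…→X path.
Neither criterion identifies P(X|do(D)) in this graph.

P(X|do(D)): not identifiable (no BD/FD set).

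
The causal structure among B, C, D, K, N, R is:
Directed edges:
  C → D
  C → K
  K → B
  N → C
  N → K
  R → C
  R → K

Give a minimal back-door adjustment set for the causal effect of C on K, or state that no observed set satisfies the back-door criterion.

C→K: minimal back-door set {N, R}.

desc(C)\{C}={B,D,K}; candidates ⊆ {N,R}.
size 0: {}; under {} C still reaches {B,K,N,R} ∋ K.
size 1: {N}, {R}; under {N} C still reaches {B,K,R} ∋ K.
{N,R}: C⊥K given {N,R} in G with C→· removed — back-door holds.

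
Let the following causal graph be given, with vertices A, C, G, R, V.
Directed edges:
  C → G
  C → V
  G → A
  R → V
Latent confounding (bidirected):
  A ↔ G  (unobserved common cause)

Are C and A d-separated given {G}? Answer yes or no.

No — C and A are d-connected given {G}.

Bayes-Ball from C | {G} reaches {A,V}.
A ∈ reach(C|{G}) ⇒ C ⊥̸ A | {G}.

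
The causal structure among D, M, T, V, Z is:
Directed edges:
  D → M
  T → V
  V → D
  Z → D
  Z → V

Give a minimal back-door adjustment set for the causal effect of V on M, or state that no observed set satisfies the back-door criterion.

desc(V)\{V}={D,M}; candidates ⊆ {T,Z}.
size 0: {}; under {} V still reaches {D,M,T,Z} ∋ M.
{Z}: V⊥M given {Z} in G with V→· removed — back-door holds.

V→M: minimal back-door set {Z}.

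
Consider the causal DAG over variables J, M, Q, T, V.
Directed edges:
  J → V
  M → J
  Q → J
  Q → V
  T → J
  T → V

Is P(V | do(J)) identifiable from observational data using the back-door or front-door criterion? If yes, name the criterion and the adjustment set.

desc(J)\{J}={V}; candidates ⊆ {M,Q,T}.
size 0: {}; under {} J still reaches {M,Q,T,V} ∋ V.
size 1: {M}, {Q}, {T}; under {M} J still reaches {Q,T,V} ∋ V.
{Q,T}: J⊥V given {Q,T} in G with J→· removed — back-door holds.
P(V|do(J)) = Σ_{Q,T} P(V|J,Q,T)·P(Q,T).

P(V|do(J)): backdoor, adjust for {Q, T}.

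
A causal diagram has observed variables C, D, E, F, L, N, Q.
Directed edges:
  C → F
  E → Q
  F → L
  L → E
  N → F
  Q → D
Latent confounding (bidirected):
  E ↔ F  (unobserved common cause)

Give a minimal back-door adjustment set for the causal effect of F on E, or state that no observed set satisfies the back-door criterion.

F→E: no observed back-door set.

desc(F)\{F}={D,E,L,Q}; candidates ⊆ {C,N}.
F↔E: latent back-door arc(s) into F.
size 0: {}; under {} F still reaches {C,D,E,N,Q} ∋ E.
size 1: {C}, {N}; under {C} F still reaches {D,E,N,Q} ∋ E.
size 2: {C,N}; under {C,N} F still reaches {D,E,Q} ∋ E.
F↔E cannot be blocked by any observed set — no back-door set.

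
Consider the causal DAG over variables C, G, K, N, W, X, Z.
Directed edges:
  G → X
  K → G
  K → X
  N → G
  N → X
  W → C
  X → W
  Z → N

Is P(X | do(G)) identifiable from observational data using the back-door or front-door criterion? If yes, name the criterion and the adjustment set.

desc(G)\{G}={C,W,X}; candidates ⊆ {K,N,Z}.
size 0: {}; under {} G still reaches {C,K,N,W,X,Z} ∋ X.
size 1: {K}, {N}, {Z}; under {K} G still reaches {C,N,W,X,Z} ∋ X.
{K,N}: G⊥X given {K,N} in G with G→· removed — back-door holds.
P(X|do(G)) = Σ_{K,N} P(X|G,K,N)·P(K,N).

P(X|do(G)): backdoor, adjust for {K, N}.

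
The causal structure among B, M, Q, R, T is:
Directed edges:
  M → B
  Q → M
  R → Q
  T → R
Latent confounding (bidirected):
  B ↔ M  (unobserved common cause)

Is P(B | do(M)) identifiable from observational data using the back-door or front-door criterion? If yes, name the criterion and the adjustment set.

desc(M)\{M}={B}; candidates ⊆ {Q,R,T}.
M↔B: latent back-door arc(s) into M.
size 0: {}; under {} M still reaches {B,Q,R,T} ∋ B.
size 1: {Q}, {R}, {T}; under {Q} M still reaches {B} ∋ B.
size 2: {Q,R}, {Q,T}, {R,T}; under {Q,R} M still reaches {B} ∋ B.
M↔B cannot be blocked by any observed set — no back-door set.
No mediator lies on a directed M→…→B path.
Neither criterion identifies P(B|do(M)) in this graph.

P(B|do(M)): not identifiable (no BD/FD set).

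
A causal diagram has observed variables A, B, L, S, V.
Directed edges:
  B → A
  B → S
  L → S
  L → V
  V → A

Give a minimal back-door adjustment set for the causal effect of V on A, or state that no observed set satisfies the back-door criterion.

V→A: minimal back-door set ∅.

desc(V)\{V}={A}; candidates ⊆ {B,L,S}.
∅: V⊥A given ∅ in G with V→· removed — back-door holds.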